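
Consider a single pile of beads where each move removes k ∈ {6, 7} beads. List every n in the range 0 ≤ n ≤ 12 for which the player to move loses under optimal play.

0, 1, 2, 3, 4, 5

Grundy values for subtraction set {6, 7}:
g(0) = mex{} = 0
g(1) = mex{} = 0
g(2) = mex{} = 0
g(3) = mex{} = 0
g(4) = mex{} = 0
g(5) = mex{} = 0
g(6) = mex{0} = 1
g(7) = mex{0} = 1
g(8) = mex{0} = 1
g(9) = mex{0} = 1
g(10) = mex{0} = 1
g(11) = mex{0} = 1
g(12) = mex{0,1} = 2
The P-positions (g = 0) in 0..12 are 0, 1, 2, 3, 4, 5.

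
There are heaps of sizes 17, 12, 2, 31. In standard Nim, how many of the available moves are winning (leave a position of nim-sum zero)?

Compute the nim-sum pairwise:
17 ^ 12 = 29
29 ^ 2 = 31
31 ^ 31 = 0
The nim-sum is already 0, so every move leaves a nonzero nim-sum — there are no winning moves.

0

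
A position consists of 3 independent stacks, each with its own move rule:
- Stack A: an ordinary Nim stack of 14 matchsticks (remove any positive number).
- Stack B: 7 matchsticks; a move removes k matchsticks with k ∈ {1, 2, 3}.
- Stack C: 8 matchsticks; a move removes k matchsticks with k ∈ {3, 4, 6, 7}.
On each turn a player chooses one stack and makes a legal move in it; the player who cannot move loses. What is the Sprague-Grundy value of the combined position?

15

Stack A is a plain Nim stack of size 14, so its Grundy value is 14.
Build the Grundy sequence for stack B with g(k) = mex{g(k−s) : s ∈ {1, 2, 3}, s ≤ k}:
g(0) = mex{} = 0
g(1) = mex{0} = 1
g(2) = mex{0,1} = 2
g(3) = mex{0,1,2} = 3
g(4) = mex{1,2,3} = 0
g(5) = mex{0,2,3} = 1
g(6) = mex{0,1,3} = 2
g(7) = mex{0,1,2} = 3
So g(7) = 3.
For stack C, compute g(0), g(1), … with moves {3, 4, 6, 7}:
k:     0  1  2  3  4  5  6  7  8
g(k):  0  0  0  1  1  1  2  2  2
So g(8) = 2.
By the Sprague-Grundy theorem, the Grundy value of a sum of independent games is the XOR of the component values.
Combined value = 14 XOR 3 XOR 2 = 15.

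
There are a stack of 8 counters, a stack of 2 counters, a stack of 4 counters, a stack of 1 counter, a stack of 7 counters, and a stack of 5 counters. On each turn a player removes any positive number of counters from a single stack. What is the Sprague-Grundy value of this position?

Nim-sum: 8 ^ 2 ^ 4 ^ 1 ^ 7 ^ 5 = 13.

13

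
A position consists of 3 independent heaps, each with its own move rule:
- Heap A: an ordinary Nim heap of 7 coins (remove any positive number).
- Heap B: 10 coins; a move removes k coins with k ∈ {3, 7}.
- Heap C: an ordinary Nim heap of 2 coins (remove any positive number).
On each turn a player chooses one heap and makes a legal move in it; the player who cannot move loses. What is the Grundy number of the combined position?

Heap A is a plain Nim heap of size 7, so its Grundy value is 7.
For heap B, compute g(0), g(1), … with moves {3, 7}:
g(0) = mex{} = 0
g(1) = mex{} = 0
g(2) = mex{} = 0
g(3) = mex{0} = 1
g(4) = mex{0} = 1
g(5) = mex{0} = 1
g(6) = mex{1} = 0
g(7) = mex{0,1} = 2
g(8) = mex{0,1} = 2
g(9) = mex{0} = 1
g(10) = mex{1,2} = 0
So g(10) = 0.
Heap C is a plain Nim heap of size 2, so its Grundy value is 2.
The value of a disjunctive sum is the nim-sum of the parts.
Combined value = 7 XOR 0 XOR 2 = 5.

5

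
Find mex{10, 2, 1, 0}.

3

The values 0, 1, 2 are all present; 3 is the first non-negative integer missing from the set.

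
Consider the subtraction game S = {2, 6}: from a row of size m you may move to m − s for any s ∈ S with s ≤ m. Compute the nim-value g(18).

Grundy values for subtraction set {2, 6}:
k:     0  1  2  3  4  5  6  7  8  9 10 11 12 13 14 15 16 17 18
g(k):  0  0  1  1  0  0  1  1  0  0  1  1  0  0  1  1  0  0  1
So g(18) = 1.

1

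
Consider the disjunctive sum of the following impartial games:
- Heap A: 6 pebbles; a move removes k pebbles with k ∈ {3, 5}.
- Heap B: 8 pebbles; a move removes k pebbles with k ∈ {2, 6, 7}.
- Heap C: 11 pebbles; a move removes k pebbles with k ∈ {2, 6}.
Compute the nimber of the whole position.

1

Grundy values for heap A (subtraction set {3, 5}):
g(0) = mex{} = 0
g(1) = mex{} = 0
g(2) = mex{} = 0
g(3) = mex{0} = 1
g(4) = mex{0} = 1
g(5) = mex{0} = 1
g(6) = mex{0,1} = 2
So g(6) = 2.
For heap B, compute g(0), g(1), … with moves {2, 6, 7}:
k:     0  1  2  3  4  5  6  7  8
g(k):  0  0  1  1  0  0  1  1  2
So g(8) = 2.
Build the Grundy sequence for heap C with g(k) = mex{g(k−s) : s ∈ {2, 6}, s ≤ k}:
k:     0  1  2  3  4  5  6  7  8  9 10 11
g(k):  0  0  1  1  0  0  1  1  0  0  1  1
So g(11) = 1.
The value of a disjunctive sum is the nim-sum of the parts.
Combined value = 2 XOR 2 XOR 1 = 1.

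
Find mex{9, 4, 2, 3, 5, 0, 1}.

6

The values 0, 1, 2, 3, 4, 5 are all present; 6 is the first non-negative integer missing from the set.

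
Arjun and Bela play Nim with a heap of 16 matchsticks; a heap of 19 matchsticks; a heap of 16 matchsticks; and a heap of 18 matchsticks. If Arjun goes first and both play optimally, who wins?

Arjun wins

Nim-sum: 16 ⊕ 19 ⊕ 16 ⊕ 18 = 1.
The nim-sum is 1 ≠ 0, so this is an N-position: the player to move can win; Arjun has a winning move.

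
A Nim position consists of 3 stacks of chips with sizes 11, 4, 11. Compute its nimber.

Compute the nim-sum pairwise:
11 XOR 4 = 15
15 XOR 11 = 4

4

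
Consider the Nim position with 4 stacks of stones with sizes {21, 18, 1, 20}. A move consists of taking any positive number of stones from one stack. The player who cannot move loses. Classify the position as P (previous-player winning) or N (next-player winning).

Nim-sum: 21 ^ 18 ^ 1 ^ 20 = 18.
The nim-sum is 18 ≠ 0, so this is an N-position: the player to move can win.

N-position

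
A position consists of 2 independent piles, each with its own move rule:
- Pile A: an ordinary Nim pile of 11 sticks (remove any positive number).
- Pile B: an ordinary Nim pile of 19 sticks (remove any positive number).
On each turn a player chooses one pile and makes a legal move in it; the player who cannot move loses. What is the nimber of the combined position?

Pile A is a plain Nim pile of size 11, so its Grundy value is 11.
Pile B is a plain Nim pile of size 19, so its Grundy value is 19.
By the Sprague-Grundy theorem, the Grundy value of a sum of independent games is the XOR of the component values.
Combined value = 11 XOR 19 = 24.

24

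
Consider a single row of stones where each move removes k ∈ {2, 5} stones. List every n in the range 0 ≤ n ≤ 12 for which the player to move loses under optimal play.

0, 1, 4, 7, 8, 11

Grundy values for subtraction set {2, 5}:
g(0) = mex{} = 0
g(1) = mex{} = 0
g(2) = mex{0} = 1
g(3) = mex{0} = 1
g(4) = mex{1} = 0
g(5) = mex{0,1} = 2
g(6) = mex{0} = 1
g(7) = mex{1,2} = 0
g(8) = mex{1} = 0
g(9) = mex{0} = 1
g(10) = mex{0,2} = 1
g(11) = mex{1} = 0
g(12) = mex{0,1} = 2
The P-positions (g = 0) in 0..12 are 0, 1, 4, 7, 8, 11.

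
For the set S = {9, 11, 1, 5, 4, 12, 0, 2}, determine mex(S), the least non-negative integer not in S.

The values 0, 1, 2 are all present; 3 is the first non-negative integer missing from the set.

3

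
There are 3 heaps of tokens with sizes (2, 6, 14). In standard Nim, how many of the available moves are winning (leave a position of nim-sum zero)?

Compute the nim-sum pairwise:
2 XOR 6 = 4
4 XOR 14 = 10
The overall nim-sum is X = 10. A heap of size p has a winning move iff p XOR X < p (reduce it to p XOR X).
  2: 2 XOR 10 = 8 ≥ 2 — no move.
  6: 6 XOR 10 = 12 ≥ 6 — no move.
  14: 14 XOR 10 = 4 < 14 — winning move (to 4).
That gives 1 winning move.

1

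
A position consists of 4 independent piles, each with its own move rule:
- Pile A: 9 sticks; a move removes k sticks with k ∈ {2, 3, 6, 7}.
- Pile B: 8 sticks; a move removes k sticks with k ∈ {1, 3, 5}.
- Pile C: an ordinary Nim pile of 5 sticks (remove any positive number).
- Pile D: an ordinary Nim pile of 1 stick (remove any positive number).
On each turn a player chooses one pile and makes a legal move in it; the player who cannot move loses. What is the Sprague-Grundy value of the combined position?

For pile A, compute g(0), g(1), … with moves {2, 3, 6, 7}:
k:     0  1  2  3  4  5  6  7  8  9
g(k):  0  0  1  1  2  0  3  1  2  0
So g(9) = 0.
Grundy values for pile B (subtraction set {1, 3, 5}):
g(0) = mex{} = 0
g(1) = mex{0} = 1
g(2) = mex{1} = 0
g(3) = mex{0} = 1
g(4) = mex{1} = 0
g(5) = mex{0} = 1
g(6) = mex{1} = 0
g(7) = mex{0} = 1
g(8) = mex{1} = 0
So g(8) = 0.
Pile C is a plain Nim pile of size 5, so its Grundy value is 5.
Pile D is a plain Nim pile of size 1, so its Grundy value is 1.
By the Sprague-Grundy theorem, the Grundy value of a sum of independent games is the XOR of the component values.
Combined value = 0 ⊕ 0 ⊕ 5 ⊕ 1 = 4.

4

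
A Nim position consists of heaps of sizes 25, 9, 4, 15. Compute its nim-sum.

27

Nim-sum: 25 XOR 9 XOR 4 XOR 15 = 27.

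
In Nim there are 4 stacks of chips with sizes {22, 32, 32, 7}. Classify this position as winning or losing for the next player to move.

Winning position

Compute the nim-sum pairwise:
22 XOR 32 = 54
54 XOR 32 = 22
22 XOR 7 = 17
The nim-sum is 17 ≠ 0, so this is an N-position: the player to move can win.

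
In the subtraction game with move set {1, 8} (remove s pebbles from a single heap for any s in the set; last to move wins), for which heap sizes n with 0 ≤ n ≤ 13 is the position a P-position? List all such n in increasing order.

0, 2, 4, 6, 9, 11, 13

Grundy values for subtraction set {1, 8}:
g(0) = mex{} = 0
g(1) = mex{0} = 1
g(2) = mex{1} = 0
g(3) = mex{0} = 1
g(4) = mex{1} = 0
g(5) = mex{0} = 1
g(6) = mex{1} = 0
g(7) = mex{0} = 1
g(8) = mex{0,1} = 2
g(9) = mex{1,2} = 0
g(10) = mex{0} = 1
g(11) = mex{1} = 0
g(12) = mex{0} = 1
g(13) = mex{1} = 0
The P-positions (g = 0) in 0..13 are 0, 2, 4, 6, 9, 11, 13.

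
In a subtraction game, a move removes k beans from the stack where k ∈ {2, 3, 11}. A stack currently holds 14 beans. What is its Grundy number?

0

Grundy values for subtraction set {2, 3, 11}:
k:     0  1  2  3  4  5  6  7  8  9 10 11 12 13 14
g(k):  0  0  1  1  2  0  0  1  1  2  0  3  1  2  0
So g(14) = 0.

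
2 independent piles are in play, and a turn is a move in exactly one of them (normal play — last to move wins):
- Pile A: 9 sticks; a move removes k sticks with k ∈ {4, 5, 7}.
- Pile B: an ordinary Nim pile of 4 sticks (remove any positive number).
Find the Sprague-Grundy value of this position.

6

Grundy values for pile A (subtraction set {4, 5, 7}):
g(0) = mex{} = 0
g(1) = mex{} = 0
g(2) = mex{} = 0
g(3) = mex{} = 0
g(4) = mex{0} = 1
g(5) = mex{0} = 1
g(6) = mex{0} = 1
g(7) = mex{0} = 1
g(8) = mex{0,1} = 2
g(9) = mex{0,1} = 2
So g(9) = 2.
Pile B is a plain Nim pile of size 4, so its Grundy value is 4.
The value of a disjunctive sum is the nim-sum of the parts.
Combined value = 2 XOR 4 = 6.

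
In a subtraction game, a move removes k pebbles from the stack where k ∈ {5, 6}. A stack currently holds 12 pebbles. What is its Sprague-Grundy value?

Grundy values for subtraction set {5, 6}:
g(0) = mex{} = 0
g(1) = mex{} = 0
g(2) = mex{} = 0
g(3) = mex{} = 0
g(4) = mex{} = 0
g(5) = mex{0} = 1
g(6) = mex{0} = 1
g(7) = mex{0} = 1
g(8) = mex{0} = 1
g(9) = mex{0} = 1
g(10) = mex{0,1} = 2
g(11) = mex{1} = 0
g(12) = mex{1} = 0
So g(12) = 0.

0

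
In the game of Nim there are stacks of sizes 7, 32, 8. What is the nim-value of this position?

Nim-sum: 7 XOR 32 XOR 8 = 47.

47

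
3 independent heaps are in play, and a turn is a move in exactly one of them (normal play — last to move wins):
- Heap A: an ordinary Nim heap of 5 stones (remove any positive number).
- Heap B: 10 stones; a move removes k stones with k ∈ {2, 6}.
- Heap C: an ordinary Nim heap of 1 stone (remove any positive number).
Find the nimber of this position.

Heap A is a plain Nim heap of size 5, so its Grundy value is 5.
Build the Grundy sequence for heap B with g(k) = mex{g(k−s) : s ∈ {2, 6}, s ≤ k}:
g(0) = mex{} = 0
g(1) = mex{} = 0
g(2) = mex{0} = 1
g(3) = mex{0} = 1
g(4) = mex{1} = 0
g(5) = mex{1} = 0
g(6) = mex{0} = 1
g(7) = mex{0} = 1
g(8) = mex{1} = 0
g(9) = mex{1} = 0
g(10) = mex{0} = 1
So g(10) = 1.
Heap C is a plain Nim heap of size 1, so its Grundy value is 1.
By the Sprague-Grundy theorem, the Grundy value of a sum of independent games is the XOR of the component values.
Combined value = 5 ⊕ 1 ⊕ 1 = 5.

5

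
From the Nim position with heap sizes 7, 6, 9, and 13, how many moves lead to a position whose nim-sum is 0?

3

Nim-sum: 7 ⊕ 6 ⊕ 9 ⊕ 13 = 5.
The overall nim-sum is X = 5. A heap of size p has a winning move iff p XOR X < p (reduce it to p XOR X).
  7: 7 XOR 5 = 2 < 7 — winning move (to 2).
  6: 6 XOR 5 = 3 < 6 — winning move (to 3).
  9: 9 XOR 5 = 12 ≥ 9 — no move.
  13: 13 XOR 5 = 8 < 13 — winning move (to 8).
That gives 3 winning moves.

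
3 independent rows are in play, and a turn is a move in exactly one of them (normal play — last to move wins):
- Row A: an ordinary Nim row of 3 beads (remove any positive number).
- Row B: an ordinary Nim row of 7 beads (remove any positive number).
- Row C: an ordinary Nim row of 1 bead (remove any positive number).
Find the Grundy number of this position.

Row A is a plain Nim row of size 3, so its Grundy value is 3.
Row B is a plain Nim row of size 7, so its Grundy value is 7.
Row C is a plain Nim row of size 1, so its Grundy value is 1.
The value of a disjunctive sum is the nim-sum of the parts.
Combined value = 3 ⊕ 7 ⊕ 1 = 5.

5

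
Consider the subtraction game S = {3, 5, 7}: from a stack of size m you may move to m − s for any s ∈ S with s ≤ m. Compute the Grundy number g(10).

Grundy values for subtraction set {3, 5, 7}:
g(0) = mex{} = 0
g(1) = mex{} = 0
g(2) = mex{} = 0
g(3) = mex{0} = 1
g(4) = mex{0} = 1
g(5) = mex{0} = 1
g(6) = mex{0,1} = 2
g(7) = mex{0,1} = 2
g(8) = mex{0,1} = 2
g(9) = mex{0,1,2} = 3
g(10) = mex{1,2} = 0
So g(10) = 0.

0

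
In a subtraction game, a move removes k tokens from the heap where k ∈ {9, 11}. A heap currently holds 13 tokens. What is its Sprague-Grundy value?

1

Compute g(0), g(1), … for moves {9, 11}:
g(0) = mex{} = 0
g(1) = mex{} = 0
g(2) = mex{} = 0
g(3) = mex{} = 0
g(4) = mex{} = 0
g(5) = mex{} = 0
g(6) = mex{} = 0
g(7) = mex{} = 0
g(8) = mex{} = 0
g(9) = mex{0} = 1
g(10) = mex{0} = 1
g(11) = mex{0} = 1
g(12) = mex{0} = 1
g(13) = mex{0} = 1
So g(13) = 1.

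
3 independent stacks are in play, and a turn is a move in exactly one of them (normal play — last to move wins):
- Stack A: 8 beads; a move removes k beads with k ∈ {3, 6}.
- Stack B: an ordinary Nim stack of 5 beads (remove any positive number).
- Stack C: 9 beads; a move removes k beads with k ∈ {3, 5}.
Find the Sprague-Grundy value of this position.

Grundy values for stack A (subtraction set {3, 6}):
k:     0  1  2  3  4  5  6  7  8
g(k):  0  0  0  1  1  1  2  2  2
So g(8) = 2.
Stack B is a plain Nim stack of size 5, so its Grundy value is 5.
Grundy values for stack C (subtraction set {3, 5}):
k:     0  1  2  3  4  5  6  7  8  9
g(k):  0  0  0  1  1  1  2  2  0  0
So g(9) = 0.
The value of a disjunctive sum is the nim-sum of the parts.
Combined value = 2 XOR 5 XOR 0 = 7.

7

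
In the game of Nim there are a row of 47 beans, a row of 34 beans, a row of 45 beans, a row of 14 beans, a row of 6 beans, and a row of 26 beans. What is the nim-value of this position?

50

Nim-sum: 47 ⊕ 34 ⊕ 45 ⊕ 14 ⊕ 6 ⊕ 26 = 50.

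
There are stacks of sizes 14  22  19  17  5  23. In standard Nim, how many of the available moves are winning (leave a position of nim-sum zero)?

Compute the nim-sum pairwise:
14 ⊕ 22 = 24
24 ⊕ 19 = 11
11 ⊕ 17 = 26
26 ⊕ 5 = 31
31 ⊕ 23 = 8
The overall nim-sum is X = 8. A stack of size p has a winning move iff p XOR X < p (reduce it to p XOR X).
  14: 14 XOR 8 = 6 < 14 — winning move (to 6).
  22: 22 XOR 8 = 30 ≥ 22 — no move.
  19: 19 XOR 8 = 27 ≥ 19 — no move.
  17: 17 XOR 8 = 25 ≥ 17 — no move.
  5: 5 XOR 8 = 13 ≥ 5 — no move.
  23: 23 XOR 8 = 31 ≥ 23 — no move.
That gives 1 winning move.

1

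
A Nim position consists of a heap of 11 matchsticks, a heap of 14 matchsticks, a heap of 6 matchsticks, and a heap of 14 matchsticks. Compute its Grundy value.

In binary:
  1011  (11)
  1110  (14)
  0110  (6)
  1110  (14)
  ----
  1101  (13)

13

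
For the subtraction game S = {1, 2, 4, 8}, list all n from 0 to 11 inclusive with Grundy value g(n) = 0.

Grundy values for subtraction set {1, 2, 4, 8}:
g(0) = mex{} = 0
g(1) = mex{0} = 1
g(2) = mex{0,1} = 2
g(3) = mex{1,2} = 0
g(4) = mex{0,2} = 1
g(5) = mex{0,1} = 2
g(6) = mex{1,2} = 0
g(7) = mex{0,2} = 1
g(8) = mex{0,1} = 2
g(9) = mex{1,2} = 0
g(10) = mex{0,2} = 1
g(11) = mex{0,1} = 2
The P-positions (g = 0) in 0..11 are 0, 3, 6, 9.

0, 3, 6, 9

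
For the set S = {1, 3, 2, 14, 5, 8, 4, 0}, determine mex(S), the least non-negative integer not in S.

6

The values 0, 1, 2, 3, 4, 5 are all present; 6 is the first non-negative integer missing from the set.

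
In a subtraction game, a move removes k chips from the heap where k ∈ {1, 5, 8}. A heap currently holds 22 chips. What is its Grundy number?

3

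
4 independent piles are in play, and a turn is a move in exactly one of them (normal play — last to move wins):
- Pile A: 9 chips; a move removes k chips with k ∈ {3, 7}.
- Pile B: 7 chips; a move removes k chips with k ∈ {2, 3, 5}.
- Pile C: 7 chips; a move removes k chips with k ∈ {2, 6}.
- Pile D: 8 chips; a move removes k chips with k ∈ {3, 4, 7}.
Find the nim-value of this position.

For pile A, compute g(0), g(1), … with moves {3, 7}:
g(0) = mex{} = 0
g(1) = mex{} = 0
g(2) = mex{} = 0
g(3) = mex{0} = 1
g(4) = mex{0} = 1
g(5) = mex{0} = 1
g(6) = mex{1} = 0
g(7) = mex{0,1} = 2
g(8) = mex{0,1} = 2
g(9) = mex{0} = 1
So g(9) = 1.
Build the Grundy sequence for pile B with g(k) = mex{g(k−s) : s ∈ {2, 3, 5}, s ≤ k}:
g(0) = mex{} = 0
g(1) = mex{} = 0
g(2) = mex{0} = 1
g(3) = mex{0} = 1
g(4) = mex{0,1} = 2
g(5) = mex{0,1} = 2
g(6) = mex{0,1,2} = 3
g(7) = mex{1,2} = 0
So g(7) = 0.
Grundy values for pile C (subtraction set {2, 6}):
g(0) = mex{} = 0
g(1) = mex{} = 0
g(2) = mex{0} = 1
g(3) = mex{0} = 1
g(4) = mex{1} = 0
g(5) = mex{1} = 0
g(6) = mex{0} = 1
g(7) = mex{0} = 1
So g(7) = 1.
For pile D, compute g(0), g(1), … with moves {3, 4, 7}:
k:     0  1  2  3  4  5  6  7  8
g(k):  0  0  0  1  1  1  2  2  2
So g(8) = 2.
The value of a disjunctive sum is the nim-sum of the parts.
Combined value = 1 XOR 0 XOR 1 XOR 2 = 2.

2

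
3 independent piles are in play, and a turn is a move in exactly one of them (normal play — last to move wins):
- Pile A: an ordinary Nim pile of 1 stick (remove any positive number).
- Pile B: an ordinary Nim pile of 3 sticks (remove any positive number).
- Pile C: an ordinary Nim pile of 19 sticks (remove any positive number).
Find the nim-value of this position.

17

Pile A is a plain Nim pile of size 1, so its Grundy value is 1.
Pile B is a plain Nim pile of size 3, so its Grundy value is 3.
Pile C is a plain Nim pile of size 19, so its Grundy value is 19.
The value of a disjunctive sum is the nim-sum of the parts.
Combined value = 1 XOR 3 XOR 19 = 17.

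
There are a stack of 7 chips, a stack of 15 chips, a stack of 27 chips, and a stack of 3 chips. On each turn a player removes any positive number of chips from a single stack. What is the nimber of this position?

Compute the nim-sum pairwise:
7 ⊕ 15 = 8
8 ⊕ 27 = 19
19 ⊕ 3 = 16

16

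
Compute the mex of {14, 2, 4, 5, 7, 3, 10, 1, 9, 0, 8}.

6

The values 0, 1, 2, 3, 4, 5 are all present; 6 is the first non-negative integer missing from the set.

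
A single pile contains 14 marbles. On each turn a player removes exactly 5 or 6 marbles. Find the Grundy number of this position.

0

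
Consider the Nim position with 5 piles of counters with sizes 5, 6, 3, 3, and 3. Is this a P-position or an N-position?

P-position

Nim-sum: 5 ^ 6 ^ 3 ^ 3 ^ 3 = 0.
The nim-sum is 0, so this is a P-position: the player to move is in a losing position under optimal play.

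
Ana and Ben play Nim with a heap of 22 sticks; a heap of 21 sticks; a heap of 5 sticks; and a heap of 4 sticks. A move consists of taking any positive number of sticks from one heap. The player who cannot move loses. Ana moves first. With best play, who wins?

Ana wins

Bitwise XOR of the heap sizes:
  10110  (22)
  10101  (21)
  00101  (5)
  00100  (4)
  -----
  00010  (2)
The nim-sum is 2 ≠ 0, so this is an N-position: the player to move can win; Ana has a winning move.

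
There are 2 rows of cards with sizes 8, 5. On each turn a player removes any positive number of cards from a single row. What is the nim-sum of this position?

Nim-sum: 8 ⊕ 5 = 13.

13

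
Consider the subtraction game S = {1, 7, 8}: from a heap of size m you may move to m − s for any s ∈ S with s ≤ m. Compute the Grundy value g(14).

2

Compute g(0), g(1), … for moves {1, 7, 8}:
k:     0  1  2  3  4  5  6  7  8  9 10 11 12 13 14
g(k):  0  1  0  1  0  1  0  1  2  3  2  3  2  3  2
So g(14) = 2.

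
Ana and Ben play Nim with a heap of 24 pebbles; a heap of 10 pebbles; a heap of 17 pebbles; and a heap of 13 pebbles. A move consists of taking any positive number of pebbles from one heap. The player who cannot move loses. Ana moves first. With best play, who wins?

Compute the nim-sum pairwise:
24 ⊕ 10 = 18
18 ⊕ 17 = 3
3 ⊕ 13 = 14
The nim-sum is 14 ≠ 0, so this is an N-position: the player to move can win; Ana has a winning move.

Ana wins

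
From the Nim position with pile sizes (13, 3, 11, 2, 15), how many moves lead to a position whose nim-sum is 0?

Bitwise XOR of the heap sizes:
  1101  (13)
  0011  (3)
  1011  (11)
  0010  (2)
  1111  (15)
  ----
  1000  (8)
The overall nim-sum is X = 8. A pile of size p has a winning move iff p XOR X < p (reduce it to p XOR X).
  13: 13 XOR 8 = 5 < 13 — winning move (to 5).
  3: 3 XOR 8 = 11 ≥ 3 — no move.
  11: 11 XOR 8 = 3 < 11 — winning move (to 3).
  2: 2 XOR 8 = 10 ≥ 2 — no move.
  15: 15 XOR 8 = 7 < 15 — winning move (to 7).
That gives 3 winning moves.

3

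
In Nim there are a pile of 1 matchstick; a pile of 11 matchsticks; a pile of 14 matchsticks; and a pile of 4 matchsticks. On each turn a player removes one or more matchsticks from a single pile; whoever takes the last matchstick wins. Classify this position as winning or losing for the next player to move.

Nim-sum: 1 ⊕ 11 ⊕ 14 ⊕ 4 = 0.
The nim-sum is 0, so this is a P-position: the player to move is in a losing position under optimal play.

Losing position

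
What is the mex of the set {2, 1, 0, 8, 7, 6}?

The values 0, 1, 2 are all present; 3 is the first non-negative integer missing from the set.

3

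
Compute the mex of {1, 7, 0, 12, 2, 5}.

3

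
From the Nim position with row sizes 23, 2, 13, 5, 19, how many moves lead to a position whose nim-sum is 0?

1

In binary:
  10111  (23)
  00010  (2)
  01101  (13)
  00101  (5)
  10011  (19)
  -----
  01110  (14)
The overall nim-sum is X = 14. A row of size p has a winning move iff p XOR X < p (reduce it to p XOR X).
  23: 23 XOR 14 = 25 ≥ 23 — no move.
  2: 2 XOR 14 = 12 ≥ 2 — no move.
  13: 13 XOR 14 = 3 < 13 — winning move (to 3).
  5: 5 XOR 14 = 11 ≥ 5 — no move.
  19: 19 XOR 14 = 29 ≥ 19 — no move.
That gives 1 winning move.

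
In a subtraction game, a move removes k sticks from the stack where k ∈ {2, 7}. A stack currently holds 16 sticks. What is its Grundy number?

1

Build the Grundy sequence with g(k) = mex{g(k−s) : s ∈ {2, 7}, s ≤ k}:
k:     0  1  2  3  4  5  6  7  8  9 10 11 12 13 14 15 16
g(k):  0  0  1  1  0  0  1  1  2  0  0  1  1  0  0  1  1
So g(16) = 1.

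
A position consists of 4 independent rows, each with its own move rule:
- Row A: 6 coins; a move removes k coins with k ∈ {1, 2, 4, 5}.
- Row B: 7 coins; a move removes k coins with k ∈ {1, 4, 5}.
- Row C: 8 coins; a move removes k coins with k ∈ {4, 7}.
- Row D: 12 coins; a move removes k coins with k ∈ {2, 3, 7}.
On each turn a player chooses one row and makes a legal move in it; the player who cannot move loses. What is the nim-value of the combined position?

0

Build the Grundy sequence for row A with g(k) = mex{g(k−s) : s ∈ {1, 2, 4, 5}, s ≤ k}:
g(0) = mex{} = 0
g(1) = mex{0} = 1
g(2) = mex{0,1} = 2
g(3) = mex{1,2} = 0
g(4) = mex{0,2} = 1
g(5) = mex{0,1} = 2
g(6) = mex{1,2} = 0
So g(6) = 0.
For row B, compute g(0), g(1), … with moves {1, 4, 5}:
k:     0  1  2  3  4  5  6  7
g(k):  0  1  0  1  2  3  2  3
So g(7) = 3.
For row C, compute g(0), g(1), … with moves {4, 7}:
k:     0  1  2  3  4  5  6  7  8
g(k):  0  0  0  0  1  1  1  1  2
So g(8) = 2.
For row D, compute g(0), g(1), … with moves {2, 3, 7}:
k:     0  1  2  3  4  5  6  7  8  9 10 11 12
g(k):  0  0  1  1  2  0  0  1  1  2  0  0  1
So g(12) = 1.
The value of a disjunctive sum is the nim-sum of the parts.
Combined value = 0 ⊕ 3 ⊕ 2 ⊕ 1 = 0.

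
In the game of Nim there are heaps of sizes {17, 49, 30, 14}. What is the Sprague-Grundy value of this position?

Bitwise XOR of the heap sizes:
  010001  (17)
  110001  (49)
  011110  (30)
  001110  (14)
  ------
  110000  (48)

48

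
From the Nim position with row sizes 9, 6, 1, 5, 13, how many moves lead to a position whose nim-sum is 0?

3

Compute the nim-sum pairwise:
9 ^ 6 = 15
15 ^ 1 = 14
14 ^ 5 = 11
11 ^ 13 = 6
The overall nim-sum is X = 6. A row of size p has a winning move iff p XOR X < p (reduce it to p XOR X).
  9: 9 XOR 6 = 15 ≥ 9 — no move.
  6: 6 XOR 6 = 0 < 6 — winning move (to 0).
  1: 1 XOR 6 = 7 ≥ 1 — no move.
  5: 5 XOR 6 = 3 < 5 — winning move (to 3).
  13: 13 XOR 6 = 11 < 13 — winning move (to 11).
That gives 3 winning moves.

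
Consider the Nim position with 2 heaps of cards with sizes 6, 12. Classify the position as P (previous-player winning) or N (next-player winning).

N-position

Write each in binary and XOR column by column:
  0110  (6)
  1100  (12)
  ----
  1010  (10)
The nim-sum is 10 ≠ 0, so this is an N-position: the player to move can win.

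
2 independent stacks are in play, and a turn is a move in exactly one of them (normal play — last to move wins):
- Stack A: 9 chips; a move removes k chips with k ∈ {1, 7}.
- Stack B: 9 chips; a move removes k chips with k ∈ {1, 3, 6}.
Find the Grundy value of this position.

For stack A, compute g(0), g(1), … with moves {1, 7}:
g(0) = mex{} = 0
g(1) = mex{0} = 1
g(2) = mex{1} = 0
g(3) = mex{0} = 1
g(4) = mex{1} = 0
g(5) = mex{0} = 1
g(6) = mex{1} = 0
g(7) = mex{0} = 1
g(8) = mex{1} = 0
g(9) = mex{0} = 1
So g(9) = 1.
Build the Grundy sequence for stack B with g(k) = mex{g(k−s) : s ∈ {1, 3, 6}, s ≤ k}:
g(0) = mex{} = 0
g(1) = mex{0} = 1
g(2) = mex{1} = 0
g(3) = mex{0} = 1
g(4) = mex{1} = 0
g(5) = mex{0} = 1
g(6) = mex{0,1} = 2
g(7) = mex{0,1,2} = 3
g(8) = mex{0,1,3} = 2
g(9) = mex{1,2} = 0
So g(9) = 0.
By the Sprague-Grundy theorem, the Grundy value of a sum of independent games is the XOR of the component values.
Combined value = 1 XOR 0 = 1.

1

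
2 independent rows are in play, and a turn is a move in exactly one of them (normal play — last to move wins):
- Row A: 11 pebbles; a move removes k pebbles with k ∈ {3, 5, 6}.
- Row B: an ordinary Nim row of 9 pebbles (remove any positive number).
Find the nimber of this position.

9

Build the Grundy sequence for row A with g(k) = mex{g(k−s) : s ∈ {3, 5, 6}, s ≤ k}:
g(0) = mex{} = 0
g(1) = mex{} = 0
g(2) = mex{} = 0
g(3) = mex{0} = 1
g(4) = mex{0} = 1
g(5) = mex{0} = 1
g(6) = mex{0,1} = 2
g(7) = mex{0,1} = 2
g(8) = mex{0,1} = 2
g(9) = mex{1,2} = 0
g(10) = mex{1,2} = 0
g(11) = mex{1,2} = 0
So g(11) = 0.
Row B is a plain Nim row of size 9, so its Grundy value is 9.
By the Sprague-Grundy theorem, the Grundy value of a sum of independent games is the XOR of the component values.
Combined value = 0 ⊕ 9 = 9.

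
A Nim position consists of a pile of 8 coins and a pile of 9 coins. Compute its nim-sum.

1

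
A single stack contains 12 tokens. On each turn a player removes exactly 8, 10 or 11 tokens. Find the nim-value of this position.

1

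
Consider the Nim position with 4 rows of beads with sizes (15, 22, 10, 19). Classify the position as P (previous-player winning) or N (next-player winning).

P-position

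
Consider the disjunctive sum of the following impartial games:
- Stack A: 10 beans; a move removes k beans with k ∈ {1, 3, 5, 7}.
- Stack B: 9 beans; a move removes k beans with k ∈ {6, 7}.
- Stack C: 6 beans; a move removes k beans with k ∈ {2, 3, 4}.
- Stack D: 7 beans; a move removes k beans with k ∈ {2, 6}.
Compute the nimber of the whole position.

0

Build the Grundy sequence for stack A with g(k) = mex{g(k−s) : s ∈ {1, 3, 5, 7}, s ≤ k}:
k:     0  1  2  3  4  5  6  7  8  9 10
g(k):  0  1  0  1  0  1  0  1  0  1  0
So g(10) = 0.
Build the Grundy sequence for stack B with g(k) = mex{g(k−s) : s ∈ {6, 7}, s ≤ k}:
g(0) = mex{} = 0
g(1) = mex{} = 0
g(2) = mex{} = 0
g(3) = mex{} = 0
g(4) = mex{} = 0
g(5) = mex{} = 0
g(6) = mex{0} = 1
g(7) = mex{0} = 1
g(8) = mex{0} = 1
g(9) = mex{0} = 1
So g(9) = 1.
Build the Grundy sequence for stack C with g(k) = mex{g(k−s) : s ∈ {2, 3, 4}, s ≤ k}:
k:     0  1  2  3  4  5  6
g(k):  0  0  1  1  2  2  0
So g(6) = 0.
For stack D, compute g(0), g(1), … with moves {2, 6}:
g(0) = mex{} = 0
g(1) = mex{} = 0
g(2) = mex{0} = 1
g(3) = mex{0} = 1
g(4) = mex{1} = 0
g(5) = mex{1} = 0
g(6) = mex{0} = 1
g(7) = mex{0} = 1
So g(7) = 1.
By the Sprague-Grundy theorem, the Grundy value of a sum of independent games is the XOR of the component values.
Combined value = 0 ⊕ 1 ⊕ 0 ⊕ 1 = 0.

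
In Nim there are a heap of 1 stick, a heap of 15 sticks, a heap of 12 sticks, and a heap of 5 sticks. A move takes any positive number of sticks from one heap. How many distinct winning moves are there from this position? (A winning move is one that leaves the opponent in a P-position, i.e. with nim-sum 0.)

In binary:
  0001  (1)
  1111  (15)
  1100  (12)
  0101  (5)
  ----
  0111  (7)
The overall nim-sum is X = 7. A heap of size p has a winning move iff p XOR X < p (reduce it to p XOR X).
  1: 1 XOR 7 = 6 ≥ 1 — no move.
  15: 15 XOR 7 = 8 < 15 — winning move (to 8).
  12: 12 XOR 7 = 11 < 12 — winning move (to 11).
  5: 5 XOR 7 = 2 < 5 — winning move (to 2).
That gives 3 winning moves.

3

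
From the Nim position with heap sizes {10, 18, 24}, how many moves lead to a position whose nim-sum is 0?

Compute the nim-sum pairwise:
10 XOR 18 = 24
24 XOR 24 = 0
The nim-sum is already 0, so every move leaves a nonzero nim-sum — there are no winning moves.

0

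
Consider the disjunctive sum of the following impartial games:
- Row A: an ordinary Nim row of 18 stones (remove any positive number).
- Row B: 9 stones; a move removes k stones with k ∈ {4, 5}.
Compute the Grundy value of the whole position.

18

Row A is a plain Nim row of size 18, so its Grundy value is 18.
Build the Grundy sequence for row B with g(k) = mex{g(k−s) : s ∈ {4, 5}, s ≤ k}:
g(0) = mex{} = 0
g(1) = mex{} = 0
g(2) = mex{} = 0
g(3) = mex{} = 0
g(4) = mex{0} = 1
g(5) = mex{0} = 1
g(6) = mex{0} = 1
g(7) = mex{0} = 1
g(8) = mex{0,1} = 2
g(9) = mex{1} = 0
So g(9) = 0.
The value of a disjunctive sum is the nim-sum of the parts.
Combined value = 18 ⊕ 0 = 18.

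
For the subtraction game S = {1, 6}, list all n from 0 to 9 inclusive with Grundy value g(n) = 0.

0, 2, 4, 7, 9

Compute g(0), g(1), … for moves {1, 6}:
k:     0  1  2  3  4  5  6  7  8  9
g(k):  0  1  0  1  0  1  2  0  1  0
The P-positions (g = 0) in 0..9 are 0, 2, 4, 7, 9.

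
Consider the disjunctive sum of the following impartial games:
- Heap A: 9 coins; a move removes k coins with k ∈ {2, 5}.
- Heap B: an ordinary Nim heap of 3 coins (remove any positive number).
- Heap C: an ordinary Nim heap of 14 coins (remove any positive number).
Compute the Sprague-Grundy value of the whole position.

Grundy values for heap A (subtraction set {2, 5}):
k:     0  1  2  3  4  5  6  7  8  9
g(k):  0  0  1  1  0  2  1  0  0  1
So g(9) = 1.
Heap B is a plain Nim heap of size 3, so its Grundy value is 3.
Heap C is a plain Nim heap of size 14, so its Grundy value is 14.
The value of a disjunctive sum is the nim-sum of the parts.
Combined value = 1 XOR 3 XOR 14 = 12.

12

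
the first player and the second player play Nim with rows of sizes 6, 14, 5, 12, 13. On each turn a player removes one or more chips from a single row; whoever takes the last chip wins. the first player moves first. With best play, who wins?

the first player wins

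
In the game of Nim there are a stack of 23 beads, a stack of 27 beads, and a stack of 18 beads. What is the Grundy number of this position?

Nim-sum: 23 XOR 27 XOR 18 = 30.

30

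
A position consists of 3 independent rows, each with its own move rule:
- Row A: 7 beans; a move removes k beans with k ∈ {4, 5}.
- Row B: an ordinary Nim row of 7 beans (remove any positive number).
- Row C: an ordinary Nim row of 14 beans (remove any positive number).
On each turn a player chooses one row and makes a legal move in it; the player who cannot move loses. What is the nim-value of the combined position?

8

For row A, compute g(0), g(1), … with moves {4, 5}:
k:     0  1  2  3  4  5  6  7
g(k):  0  0  0  0  1  1  1  1
So g(7) = 1.
Row B is a plain Nim row of size 7, so its Grundy value is 7.
Row C is a plain Nim row of size 14, so its Grundy value is 14.
By the Sprague-Grundy theorem, the Grundy value of a sum of independent games is the XOR of the component values.
Combined value = 1 ⊕ 7 ⊕ 14 = 8.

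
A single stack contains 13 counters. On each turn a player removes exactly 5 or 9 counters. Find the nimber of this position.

Compute g(0), g(1), … for moves {5, 9}:
g(0) = mex{} = 0
g(1) = mex{} = 0
g(2) = mex{} = 0
g(3) = mex{} = 0
g(4) = mex{} = 0
g(5) = mex{0} = 1
g(6) = mex{0} = 1
g(7) = mex{0} = 1
g(8) = mex{0} = 1
g(9) = mex{0} = 1
g(10) = mex{0,1} = 2
g(11) = mex{0,1} = 2
g(12) = mex{0,1} = 2
g(13) = mex{0,1} = 2
So g(13) = 2.

2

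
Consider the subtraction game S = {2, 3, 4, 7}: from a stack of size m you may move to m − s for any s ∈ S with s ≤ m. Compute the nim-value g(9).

4

Build the Grundy sequence with g(k) = mex{g(k−s) : s ∈ {2, 3, 4, 7}, s ≤ k}:
k:     0  1  2  3  4  5  6  7  8  9
g(k):  0  0  1  1  2  2  0  3  1  4
So g(9) = 4.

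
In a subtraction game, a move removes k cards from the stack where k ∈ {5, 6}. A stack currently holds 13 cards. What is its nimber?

Build the Grundy sequence with g(k) = mex{g(k−s) : s ∈ {5, 6}, s ≤ k}:
g(0) = mex{} = 0
g(1) = mex{} = 0
g(2) = mex{} = 0
g(3) = mex{} = 0
g(4) = mex{} = 0
g(5) = mex{0} = 1
g(6) = mex{0} = 1
g(7) = mex{0} = 1
g(8) = mex{0} = 1
g(9) = mex{0} = 1
g(10) = mex{0,1} = 2
g(11) = mex{1} = 0
g(12) = mex{1} = 0
g(13) = mex{1} = 0
So g(13) = 0.

0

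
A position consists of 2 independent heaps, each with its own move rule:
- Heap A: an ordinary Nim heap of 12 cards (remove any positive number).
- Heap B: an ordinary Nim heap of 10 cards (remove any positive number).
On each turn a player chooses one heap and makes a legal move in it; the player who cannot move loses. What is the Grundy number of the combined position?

6

Heap A is a plain Nim heap of size 12, so its Grundy value is 12.
Heap B is a plain Nim heap of size 10, so its Grundy value is 10.
By the Sprague-Grundy theorem, the Grundy value of a sum of independent games is the XOR of the component values.
Combined value = 12 ⊕ 10 = 6.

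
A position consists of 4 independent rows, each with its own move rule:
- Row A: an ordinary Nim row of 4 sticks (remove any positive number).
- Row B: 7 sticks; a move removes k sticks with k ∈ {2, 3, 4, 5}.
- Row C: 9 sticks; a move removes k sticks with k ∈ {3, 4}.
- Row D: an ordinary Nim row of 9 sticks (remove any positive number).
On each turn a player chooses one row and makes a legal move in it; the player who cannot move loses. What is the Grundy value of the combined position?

Row A is a plain Nim row of size 4, so its Grundy value is 4.
Build the Grundy sequence for row B with g(k) = mex{g(k−s) : s ∈ {2, 3, 4, 5}, s ≤ k}:
g(0) = mex{} = 0
g(1) = mex{} = 0
g(2) = mex{0} = 1
g(3) = mex{0} = 1
g(4) = mex{0,1} = 2
g(5) = mex{0,1} = 2
g(6) = mex{0,1,2} = 3
g(7) = mex{1,2} = 0
So g(7) = 0.
Grundy values for row C (subtraction set {3, 4}):
k:     0  1  2  3  4  5  6  7  8  9
g(k):  0  0  0  1  1  1  2  0  0  0
So g(9) = 0.
Row D is a plain Nim row of size 9, so its Grundy value is 9.
By the Sprague-Grundy theorem, the Grundy value of a sum of independent games is the XOR of the component values.
Combined value = 4 XOR 0 XOR 0 XOR 9 = 13.

13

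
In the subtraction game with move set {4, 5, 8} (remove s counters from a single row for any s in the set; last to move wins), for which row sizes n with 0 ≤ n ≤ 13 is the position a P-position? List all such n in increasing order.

0, 1, 2, 3, 12, 13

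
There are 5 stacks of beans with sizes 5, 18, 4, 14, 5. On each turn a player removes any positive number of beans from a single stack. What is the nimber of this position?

24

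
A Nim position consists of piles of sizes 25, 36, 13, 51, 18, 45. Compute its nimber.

60

Nim-sum: 25 ^ 36 ^ 13 ^ 51 ^ 18 ^ 45 = 60.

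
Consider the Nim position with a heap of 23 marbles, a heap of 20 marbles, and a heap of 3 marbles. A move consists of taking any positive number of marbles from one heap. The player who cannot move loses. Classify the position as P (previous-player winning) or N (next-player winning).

P-position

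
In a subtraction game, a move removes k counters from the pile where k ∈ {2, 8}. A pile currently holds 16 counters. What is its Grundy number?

1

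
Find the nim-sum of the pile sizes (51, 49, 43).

41

Bitwise XOR of the heap sizes:
  110011  (51)
  110001  (49)
  101011  (43)
  ------
  101001  (41)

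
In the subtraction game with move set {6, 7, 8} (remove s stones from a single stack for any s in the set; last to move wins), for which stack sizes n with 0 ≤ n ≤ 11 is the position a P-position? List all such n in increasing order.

0, 1, 2, 3, 4, 5

Grundy values for subtraction set {6, 7, 8}:
k:     0  1  2  3  4  5  6  7  8  9 10 11
g(k):  0  0  0  0  0  0  1  1  1  1  1  1
The P-positions (g = 0) in 0..11 are 0, 1, 2, 3, 4, 5.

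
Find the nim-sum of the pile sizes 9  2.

In binary:
  1001  (9)
  0010  (2)
  ----
  1011  (11)

11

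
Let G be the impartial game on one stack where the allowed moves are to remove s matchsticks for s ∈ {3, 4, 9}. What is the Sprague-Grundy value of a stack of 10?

Build the Grundy sequence with g(k) = mex{g(k−s) : s ∈ {3, 4, 9}, s ≤ k}:
k:     0  1  2  3  4  5  6  7  8  9 10
g(k):  0  0  0  1  1  1  2  0  0  3  1
So g(10) = 1.

1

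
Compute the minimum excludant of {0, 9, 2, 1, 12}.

The values 0, 1, 2 are all present; 3 is the first non-negative integer missing from the set.

3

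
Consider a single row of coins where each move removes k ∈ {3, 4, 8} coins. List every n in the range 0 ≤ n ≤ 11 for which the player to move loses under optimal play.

0, 1, 2, 7

Compute g(0), g(1), … for moves {3, 4, 8}:
g(0) = mex{} = 0
g(1) = mex{} = 0
g(2) = mex{} = 0
g(3) = mex{0} = 1
g(4) = mex{0} = 1
g(5) = mex{0} = 1
g(6) = mex{0,1} = 2
g(7) = mex{1} = 0
g(8) = mex{0,1} = 2
g(9) = mex{0,1,2} = 3
g(10) = mex{0,2} = 1
g(11) = mex{0,1,2} = 3
The P-positions (g = 0) in 0..11 are 0, 1, 2, 7.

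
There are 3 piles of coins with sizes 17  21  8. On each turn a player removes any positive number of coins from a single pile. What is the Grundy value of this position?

Compute the nim-sum pairwise:
17 ⊕ 21 = 4
4 ⊕ 8 = 12

12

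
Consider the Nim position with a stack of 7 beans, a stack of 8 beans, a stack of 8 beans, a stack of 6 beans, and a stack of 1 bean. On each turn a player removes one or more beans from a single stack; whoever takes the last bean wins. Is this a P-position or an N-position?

Compute the nim-sum pairwise:
7 ^ 8 = 15
15 ^ 8 = 7
7 ^ 6 = 1
1 ^ 1 = 0
The nim-sum is 0, so this is a P-position: the player to move is in a losing position under optimal play.

P-position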